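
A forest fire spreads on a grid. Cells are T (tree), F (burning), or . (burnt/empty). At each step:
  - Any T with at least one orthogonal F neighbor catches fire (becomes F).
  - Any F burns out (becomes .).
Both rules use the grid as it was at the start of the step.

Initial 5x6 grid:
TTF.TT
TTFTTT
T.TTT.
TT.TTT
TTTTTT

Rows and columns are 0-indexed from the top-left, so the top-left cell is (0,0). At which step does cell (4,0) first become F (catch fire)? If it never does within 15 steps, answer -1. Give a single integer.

Step 1: cell (4,0)='T' (+4 fires, +2 burnt)
Step 2: cell (4,0)='T' (+4 fires, +4 burnt)
Step 3: cell (4,0)='T' (+5 fires, +4 burnt)
Step 4: cell (4,0)='T' (+4 fires, +5 burnt)
Step 5: cell (4,0)='F' (+5 fires, +4 burnt)
  -> target ignites at step 5
Step 6: cell (4,0)='.' (+2 fires, +5 burnt)
Step 7: cell (4,0)='.' (+0 fires, +2 burnt)
  fire out at step 7

5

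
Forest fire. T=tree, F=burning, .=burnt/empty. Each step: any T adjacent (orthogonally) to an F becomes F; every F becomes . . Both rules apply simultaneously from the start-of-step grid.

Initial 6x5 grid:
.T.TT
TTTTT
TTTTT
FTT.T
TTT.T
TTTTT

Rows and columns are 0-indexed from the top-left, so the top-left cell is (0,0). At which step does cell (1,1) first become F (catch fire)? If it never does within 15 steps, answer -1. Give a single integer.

Step 1: cell (1,1)='T' (+3 fires, +1 burnt)
Step 2: cell (1,1)='T' (+5 fires, +3 burnt)
Step 3: cell (1,1)='F' (+4 fires, +5 burnt)
  -> target ignites at step 3
Step 4: cell (1,1)='.' (+4 fires, +4 burnt)
Step 5: cell (1,1)='.' (+3 fires, +4 burnt)
Step 6: cell (1,1)='.' (+4 fires, +3 burnt)
Step 7: cell (1,1)='.' (+2 fires, +4 burnt)
Step 8: cell (1,1)='.' (+0 fires, +2 burnt)
  fire out at step 8

3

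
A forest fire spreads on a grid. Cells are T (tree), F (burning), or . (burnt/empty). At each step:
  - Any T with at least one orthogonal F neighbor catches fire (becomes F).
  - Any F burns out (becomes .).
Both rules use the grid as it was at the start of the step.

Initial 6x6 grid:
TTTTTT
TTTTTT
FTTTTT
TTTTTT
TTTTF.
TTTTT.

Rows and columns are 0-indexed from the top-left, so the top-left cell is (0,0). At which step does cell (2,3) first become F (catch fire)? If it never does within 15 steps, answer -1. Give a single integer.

Step 1: cell (2,3)='T' (+6 fires, +2 burnt)
Step 2: cell (2,3)='T' (+10 fires, +6 burnt)
Step 3: cell (2,3)='F' (+9 fires, +10 burnt)
  -> target ignites at step 3
Step 4: cell (2,3)='.' (+5 fires, +9 burnt)
Step 5: cell (2,3)='.' (+2 fires, +5 burnt)
Step 6: cell (2,3)='.' (+0 fires, +2 burnt)
  fire out at step 6

3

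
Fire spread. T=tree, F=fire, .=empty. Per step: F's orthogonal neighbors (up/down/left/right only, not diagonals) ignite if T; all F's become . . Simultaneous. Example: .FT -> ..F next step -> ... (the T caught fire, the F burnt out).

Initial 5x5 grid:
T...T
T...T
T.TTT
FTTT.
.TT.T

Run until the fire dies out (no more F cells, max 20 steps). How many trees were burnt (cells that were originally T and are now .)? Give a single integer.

Step 1: +2 fires, +1 burnt (F count now 2)
Step 2: +3 fires, +2 burnt (F count now 3)
Step 3: +4 fires, +3 burnt (F count now 4)
Step 4: +1 fires, +4 burnt (F count now 1)
Step 5: +1 fires, +1 burnt (F count now 1)
Step 6: +1 fires, +1 burnt (F count now 1)
Step 7: +1 fires, +1 burnt (F count now 1)
Step 8: +0 fires, +1 burnt (F count now 0)
Fire out after step 8
Initially T: 14, now '.': 24
Total burnt (originally-T cells now '.'): 13

Answer: 13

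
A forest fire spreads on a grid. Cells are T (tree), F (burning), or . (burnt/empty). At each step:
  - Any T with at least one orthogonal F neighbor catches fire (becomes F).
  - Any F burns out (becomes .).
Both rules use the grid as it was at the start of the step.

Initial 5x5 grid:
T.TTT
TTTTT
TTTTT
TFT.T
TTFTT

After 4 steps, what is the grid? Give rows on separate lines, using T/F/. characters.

Step 1: 5 trees catch fire, 2 burn out
  T.TTT
  TTTTT
  TFTTT
  F.F.T
  TF.FT
Step 2: 5 trees catch fire, 5 burn out
  T.TTT
  TFTTT
  F.FTT
  ....T
  F...F
Step 3: 4 trees catch fire, 5 burn out
  T.TTT
  F.FTT
  ...FT
  ....F
  .....
Step 4: 4 trees catch fire, 4 burn out
  F.FTT
  ...FT
  ....F
  .....
  .....

F.FTT
...FT
....F
.....
.....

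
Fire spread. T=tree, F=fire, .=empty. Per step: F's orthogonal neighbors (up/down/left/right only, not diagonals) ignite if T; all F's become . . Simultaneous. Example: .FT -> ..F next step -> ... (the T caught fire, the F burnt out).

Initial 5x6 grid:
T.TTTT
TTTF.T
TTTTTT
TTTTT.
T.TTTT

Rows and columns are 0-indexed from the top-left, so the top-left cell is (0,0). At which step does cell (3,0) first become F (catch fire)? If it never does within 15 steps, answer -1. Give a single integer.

Step 1: cell (3,0)='T' (+3 fires, +1 burnt)
Step 2: cell (3,0)='T' (+6 fires, +3 burnt)
Step 3: cell (3,0)='T' (+7 fires, +6 burnt)
Step 4: cell (3,0)='T' (+6 fires, +7 burnt)
Step 5: cell (3,0)='F' (+2 fires, +6 burnt)
  -> target ignites at step 5
Step 6: cell (3,0)='.' (+1 fires, +2 burnt)
Step 7: cell (3,0)='.' (+0 fires, +1 burnt)
  fire out at step 7

5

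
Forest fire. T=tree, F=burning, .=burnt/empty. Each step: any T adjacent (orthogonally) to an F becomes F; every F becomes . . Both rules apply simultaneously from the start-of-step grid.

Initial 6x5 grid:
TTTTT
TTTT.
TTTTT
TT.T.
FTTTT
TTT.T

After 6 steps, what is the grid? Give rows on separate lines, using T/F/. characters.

Step 1: 3 trees catch fire, 1 burn out
  TTTTT
  TTTT.
  TTTTT
  FT.T.
  .FTTT
  FTT.T
Step 2: 4 trees catch fire, 3 burn out
  TTTTT
  TTTT.
  FTTTT
  .F.T.
  ..FTT
  .FT.T
Step 3: 4 trees catch fire, 4 burn out
  TTTTT
  FTTT.
  .FTTT
  ...T.
  ...FT
  ..F.T
Step 4: 5 trees catch fire, 4 burn out
  FTTTT
  .FTT.
  ..FTT
  ...F.
  ....F
  ....T
Step 5: 4 trees catch fire, 5 burn out
  .FTTT
  ..FT.
  ...FT
  .....
  .....
  ....F
Step 6: 3 trees catch fire, 4 burn out
  ..FTT
  ...F.
  ....F
  .....
  .....
  .....

..FTT
...F.
....F
.....
.....
.....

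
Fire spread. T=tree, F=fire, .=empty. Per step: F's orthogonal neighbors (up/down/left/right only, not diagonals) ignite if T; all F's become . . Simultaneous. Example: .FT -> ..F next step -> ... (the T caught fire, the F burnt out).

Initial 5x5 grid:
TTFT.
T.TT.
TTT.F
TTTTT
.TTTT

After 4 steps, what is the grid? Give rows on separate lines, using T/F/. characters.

Step 1: 4 trees catch fire, 2 burn out
  TF.F.
  T.FT.
  TTT..
  TTTTF
  .TTTT
Step 2: 5 trees catch fire, 4 burn out
  F....
  T..F.
  TTF..
  TTTF.
  .TTTF
Step 3: 4 trees catch fire, 5 burn out
  .....
  F....
  TF...
  TTF..
  .TTF.
Step 4: 3 trees catch fire, 4 burn out
  .....
  .....
  F....
  TF...
  .TF..

.....
.....
F....
TF...
.TF..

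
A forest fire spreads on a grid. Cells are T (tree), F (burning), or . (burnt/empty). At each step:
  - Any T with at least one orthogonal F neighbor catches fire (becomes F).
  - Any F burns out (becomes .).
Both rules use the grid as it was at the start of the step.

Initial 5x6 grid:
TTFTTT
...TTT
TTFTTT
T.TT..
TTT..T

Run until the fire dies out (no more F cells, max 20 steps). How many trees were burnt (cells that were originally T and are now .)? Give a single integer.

Step 1: +5 fires, +2 burnt (F count now 5)
Step 2: +7 fires, +5 burnt (F count now 7)
Step 3: +5 fires, +7 burnt (F count now 5)
Step 4: +2 fires, +5 burnt (F count now 2)
Step 5: +0 fires, +2 burnt (F count now 0)
Fire out after step 5
Initially T: 20, now '.': 29
Total burnt (originally-T cells now '.'): 19

Answer: 19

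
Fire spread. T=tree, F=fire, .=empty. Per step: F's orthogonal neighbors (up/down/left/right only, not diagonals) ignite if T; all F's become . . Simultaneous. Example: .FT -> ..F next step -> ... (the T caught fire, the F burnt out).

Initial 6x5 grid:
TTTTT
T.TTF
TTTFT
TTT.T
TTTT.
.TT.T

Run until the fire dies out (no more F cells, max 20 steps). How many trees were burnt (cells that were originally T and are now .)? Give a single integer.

Step 1: +4 fires, +2 burnt (F count now 4)
Step 2: +5 fires, +4 burnt (F count now 5)
Step 3: +4 fires, +5 burnt (F count now 4)
Step 4: +6 fires, +4 burnt (F count now 6)
Step 5: +3 fires, +6 burnt (F count now 3)
Step 6: +0 fires, +3 burnt (F count now 0)
Fire out after step 6
Initially T: 23, now '.': 29
Total burnt (originally-T cells now '.'): 22

Answer: 22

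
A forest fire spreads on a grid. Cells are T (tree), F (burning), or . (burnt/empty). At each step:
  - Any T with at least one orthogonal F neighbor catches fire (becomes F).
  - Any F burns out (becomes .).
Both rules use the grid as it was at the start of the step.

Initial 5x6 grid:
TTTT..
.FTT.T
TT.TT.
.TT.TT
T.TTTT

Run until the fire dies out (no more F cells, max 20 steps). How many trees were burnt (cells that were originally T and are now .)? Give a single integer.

Step 1: +3 fires, +1 burnt (F count now 3)
Step 2: +5 fires, +3 burnt (F count now 5)
Step 3: +3 fires, +5 burnt (F count now 3)
Step 4: +2 fires, +3 burnt (F count now 2)
Step 5: +2 fires, +2 burnt (F count now 2)
Step 6: +2 fires, +2 burnt (F count now 2)
Step 7: +1 fires, +2 burnt (F count now 1)
Step 8: +0 fires, +1 burnt (F count now 0)
Fire out after step 8
Initially T: 20, now '.': 28
Total burnt (originally-T cells now '.'): 18

Answer: 18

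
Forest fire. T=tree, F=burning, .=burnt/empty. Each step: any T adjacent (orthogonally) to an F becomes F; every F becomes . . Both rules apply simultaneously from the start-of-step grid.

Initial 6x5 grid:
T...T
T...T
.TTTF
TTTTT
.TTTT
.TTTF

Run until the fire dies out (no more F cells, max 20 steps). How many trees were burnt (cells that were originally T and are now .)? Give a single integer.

Step 1: +5 fires, +2 burnt (F count now 5)
Step 2: +5 fires, +5 burnt (F count now 5)
Step 3: +4 fires, +5 burnt (F count now 4)
Step 4: +2 fires, +4 burnt (F count now 2)
Step 5: +1 fires, +2 burnt (F count now 1)
Step 6: +0 fires, +1 burnt (F count now 0)
Fire out after step 6
Initially T: 19, now '.': 28
Total burnt (originally-T cells now '.'): 17

Answer: 17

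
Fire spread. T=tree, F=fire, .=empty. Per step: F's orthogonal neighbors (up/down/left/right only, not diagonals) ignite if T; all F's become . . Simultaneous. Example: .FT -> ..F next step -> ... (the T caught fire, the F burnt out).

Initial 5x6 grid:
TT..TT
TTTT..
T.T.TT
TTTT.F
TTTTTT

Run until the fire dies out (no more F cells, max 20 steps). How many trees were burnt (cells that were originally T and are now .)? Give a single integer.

Answer: 20

Derivation:
Step 1: +2 fires, +1 burnt (F count now 2)
Step 2: +2 fires, +2 burnt (F count now 2)
Step 3: +1 fires, +2 burnt (F count now 1)
Step 4: +2 fires, +1 burnt (F count now 2)
Step 5: +2 fires, +2 burnt (F count now 2)
Step 6: +3 fires, +2 burnt (F count now 3)
Step 7: +2 fires, +3 burnt (F count now 2)
Step 8: +3 fires, +2 burnt (F count now 3)
Step 9: +2 fires, +3 burnt (F count now 2)
Step 10: +1 fires, +2 burnt (F count now 1)
Step 11: +0 fires, +1 burnt (F count now 0)
Fire out after step 11
Initially T: 22, now '.': 28
Total burnt (originally-T cells now '.'): 20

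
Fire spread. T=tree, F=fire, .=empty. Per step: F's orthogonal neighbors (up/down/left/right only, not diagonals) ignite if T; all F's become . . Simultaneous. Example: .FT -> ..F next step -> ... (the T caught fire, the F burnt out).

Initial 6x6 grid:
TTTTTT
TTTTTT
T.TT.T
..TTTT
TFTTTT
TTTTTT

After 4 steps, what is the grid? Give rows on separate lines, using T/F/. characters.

Step 1: 3 trees catch fire, 1 burn out
  TTTTTT
  TTTTTT
  T.TT.T
  ..TTTT
  F.FTTT
  TFTTTT
Step 2: 4 trees catch fire, 3 burn out
  TTTTTT
  TTTTTT
  T.TT.T
  ..FTTT
  ...FTT
  F.FTTT
Step 3: 4 trees catch fire, 4 burn out
  TTTTTT
  TTTTTT
  T.FT.T
  ...FTT
  ....FT
  ...FTT
Step 4: 5 trees catch fire, 4 burn out
  TTTTTT
  TTFTTT
  T..F.T
  ....FT
  .....F
  ....FT

TTTTTT
TTFTTT
T..F.T
....FT
.....F
....FT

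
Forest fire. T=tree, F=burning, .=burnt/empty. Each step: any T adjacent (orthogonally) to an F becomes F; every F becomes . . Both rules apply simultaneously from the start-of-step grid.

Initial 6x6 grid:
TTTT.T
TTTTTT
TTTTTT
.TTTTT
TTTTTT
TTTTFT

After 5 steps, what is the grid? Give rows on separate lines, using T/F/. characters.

Step 1: 3 trees catch fire, 1 burn out
  TTTT.T
  TTTTTT
  TTTTTT
  .TTTTT
  TTTTFT
  TTTF.F
Step 2: 4 trees catch fire, 3 burn out
  TTTT.T
  TTTTTT
  TTTTTT
  .TTTFT
  TTTF.F
  TTF...
Step 3: 5 trees catch fire, 4 burn out
  TTTT.T
  TTTTTT
  TTTTFT
  .TTF.F
  TTF...
  TF....
Step 4: 6 trees catch fire, 5 burn out
  TTTT.T
  TTTTFT
  TTTF.F
  .TF...
  TF....
  F.....
Step 5: 5 trees catch fire, 6 burn out
  TTTT.T
  TTTF.F
  TTF...
  .F....
  F.....
  ......

TTTT.T
TTTF.F
TTF...
.F....
F.....
......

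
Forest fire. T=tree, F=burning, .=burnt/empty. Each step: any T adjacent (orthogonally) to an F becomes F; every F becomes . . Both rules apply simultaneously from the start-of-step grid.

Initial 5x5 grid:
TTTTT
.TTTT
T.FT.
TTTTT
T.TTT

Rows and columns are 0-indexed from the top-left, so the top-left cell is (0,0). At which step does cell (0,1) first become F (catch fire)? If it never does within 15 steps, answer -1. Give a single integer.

Step 1: cell (0,1)='T' (+3 fires, +1 burnt)
Step 2: cell (0,1)='T' (+6 fires, +3 burnt)
Step 3: cell (0,1)='F' (+6 fires, +6 burnt)
  -> target ignites at step 3
Step 4: cell (0,1)='.' (+5 fires, +6 burnt)
Step 5: cell (0,1)='.' (+0 fires, +5 burnt)
  fire out at step 5

3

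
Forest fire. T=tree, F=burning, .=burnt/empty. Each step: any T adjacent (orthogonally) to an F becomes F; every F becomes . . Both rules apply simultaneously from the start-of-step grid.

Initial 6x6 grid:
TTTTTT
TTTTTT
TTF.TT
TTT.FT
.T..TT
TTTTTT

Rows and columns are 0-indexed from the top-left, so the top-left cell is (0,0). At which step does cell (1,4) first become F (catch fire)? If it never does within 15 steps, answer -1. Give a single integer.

Step 1: cell (1,4)='T' (+6 fires, +2 burnt)
Step 2: cell (1,4)='F' (+9 fires, +6 burnt)
  -> target ignites at step 2
Step 3: cell (1,4)='.' (+9 fires, +9 burnt)
Step 4: cell (1,4)='.' (+4 fires, +9 burnt)
Step 5: cell (1,4)='.' (+1 fires, +4 burnt)
Step 6: cell (1,4)='.' (+0 fires, +1 burnt)
  fire out at step 6

2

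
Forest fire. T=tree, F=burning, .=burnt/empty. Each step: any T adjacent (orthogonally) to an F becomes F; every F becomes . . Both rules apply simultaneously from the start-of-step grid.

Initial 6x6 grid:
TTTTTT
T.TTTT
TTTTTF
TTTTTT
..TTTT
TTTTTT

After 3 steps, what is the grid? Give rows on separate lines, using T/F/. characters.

Step 1: 3 trees catch fire, 1 burn out
  TTTTTT
  T.TTTF
  TTTTF.
  TTTTTF
  ..TTTT
  TTTTTT
Step 2: 5 trees catch fire, 3 burn out
  TTTTTF
  T.TTF.
  TTTF..
  TTTTF.
  ..TTTF
  TTTTTT
Step 3: 6 trees catch fire, 5 burn out
  TTTTF.
  T.TF..
  TTF...
  TTTF..
  ..TTF.
  TTTTTF

TTTTF.
T.TF..
TTF...
TTTF..
..TTF.
TTTTTF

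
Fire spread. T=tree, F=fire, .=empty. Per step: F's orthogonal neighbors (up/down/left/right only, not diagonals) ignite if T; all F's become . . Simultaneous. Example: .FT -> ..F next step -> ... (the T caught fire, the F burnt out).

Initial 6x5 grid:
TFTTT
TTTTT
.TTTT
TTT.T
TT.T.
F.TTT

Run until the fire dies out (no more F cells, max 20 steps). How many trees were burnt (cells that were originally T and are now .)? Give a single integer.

Step 1: +4 fires, +2 burnt (F count now 4)
Step 2: +6 fires, +4 burnt (F count now 6)
Step 3: +4 fires, +6 burnt (F count now 4)
Step 4: +3 fires, +4 burnt (F count now 3)
Step 5: +1 fires, +3 burnt (F count now 1)
Step 6: +1 fires, +1 burnt (F count now 1)
Step 7: +0 fires, +1 burnt (F count now 0)
Fire out after step 7
Initially T: 23, now '.': 26
Total burnt (originally-T cells now '.'): 19

Answer: 19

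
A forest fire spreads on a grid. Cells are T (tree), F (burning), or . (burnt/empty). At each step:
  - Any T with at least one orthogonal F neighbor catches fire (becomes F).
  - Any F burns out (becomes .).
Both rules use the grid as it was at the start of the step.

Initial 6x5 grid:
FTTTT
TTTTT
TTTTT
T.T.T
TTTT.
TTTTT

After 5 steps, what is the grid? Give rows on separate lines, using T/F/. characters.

Step 1: 2 trees catch fire, 1 burn out
  .FTTT
  FTTTT
  TTTTT
  T.T.T
  TTTT.
  TTTTT
Step 2: 3 trees catch fire, 2 burn out
  ..FTT
  .FTTT
  FTTTT
  T.T.T
  TTTT.
  TTTTT
Step 3: 4 trees catch fire, 3 burn out
  ...FT
  ..FTT
  .FTTT
  F.T.T
  TTTT.
  TTTTT
Step 4: 4 trees catch fire, 4 burn out
  ....F
  ...FT
  ..FTT
  ..T.T
  FTTT.
  TTTTT
Step 5: 5 trees catch fire, 4 burn out
  .....
  ....F
  ...FT
  ..F.T
  .FTT.
  FTTTT

.....
....F
...FT
..F.T
.FTT.
FTTTT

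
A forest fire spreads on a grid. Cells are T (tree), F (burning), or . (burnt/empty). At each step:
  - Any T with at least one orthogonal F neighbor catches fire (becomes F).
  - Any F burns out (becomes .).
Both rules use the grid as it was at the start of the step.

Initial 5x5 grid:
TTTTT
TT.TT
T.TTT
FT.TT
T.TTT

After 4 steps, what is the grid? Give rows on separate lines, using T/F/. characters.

Step 1: 3 trees catch fire, 1 burn out
  TTTTT
  TT.TT
  F.TTT
  .F.TT
  F.TTT
Step 2: 1 trees catch fire, 3 burn out
  TTTTT
  FT.TT
  ..TTT
  ...TT
  ..TTT
Step 3: 2 trees catch fire, 1 burn out
  FTTTT
  .F.TT
  ..TTT
  ...TT
  ..TTT
Step 4: 1 trees catch fire, 2 burn out
  .FTTT
  ...TT
  ..TTT
  ...TT
  ..TTT

.FTTT
...TT
..TTT
...TT
..TTT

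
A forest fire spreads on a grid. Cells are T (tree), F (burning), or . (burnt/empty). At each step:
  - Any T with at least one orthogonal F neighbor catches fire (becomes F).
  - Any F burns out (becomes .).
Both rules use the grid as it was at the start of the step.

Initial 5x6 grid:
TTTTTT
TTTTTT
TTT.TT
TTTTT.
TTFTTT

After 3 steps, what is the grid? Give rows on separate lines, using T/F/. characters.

Step 1: 3 trees catch fire, 1 burn out
  TTTTTT
  TTTTTT
  TTT.TT
  TTFTT.
  TF.FTT
Step 2: 5 trees catch fire, 3 burn out
  TTTTTT
  TTTTTT
  TTF.TT
  TF.FT.
  F...FT
Step 3: 5 trees catch fire, 5 burn out
  TTTTTT
  TTFTTT
  TF..TT
  F...F.
  .....F

TTTTTT
TTFTTT
TF..TT
F...F.
.....F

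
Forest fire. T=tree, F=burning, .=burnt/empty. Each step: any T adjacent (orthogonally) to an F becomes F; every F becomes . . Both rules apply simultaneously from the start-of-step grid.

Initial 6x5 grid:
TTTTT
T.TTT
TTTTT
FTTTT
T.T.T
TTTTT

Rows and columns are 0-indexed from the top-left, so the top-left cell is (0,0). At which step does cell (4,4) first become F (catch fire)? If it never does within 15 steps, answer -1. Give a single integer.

Step 1: cell (4,4)='T' (+3 fires, +1 burnt)
Step 2: cell (4,4)='T' (+4 fires, +3 burnt)
Step 3: cell (4,4)='T' (+5 fires, +4 burnt)
Step 4: cell (4,4)='T' (+5 fires, +5 burnt)
Step 5: cell (4,4)='F' (+5 fires, +5 burnt)
  -> target ignites at step 5
Step 6: cell (4,4)='.' (+3 fires, +5 burnt)
Step 7: cell (4,4)='.' (+1 fires, +3 burnt)
Step 8: cell (4,4)='.' (+0 fires, +1 burnt)
  fire out at step 8

5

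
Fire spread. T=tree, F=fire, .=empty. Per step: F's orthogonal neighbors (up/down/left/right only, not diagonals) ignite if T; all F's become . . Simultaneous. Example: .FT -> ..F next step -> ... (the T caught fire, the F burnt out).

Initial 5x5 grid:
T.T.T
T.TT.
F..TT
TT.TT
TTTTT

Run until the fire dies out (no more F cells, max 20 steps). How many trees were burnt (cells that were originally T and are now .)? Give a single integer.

Answer: 16

Derivation:
Step 1: +2 fires, +1 burnt (F count now 2)
Step 2: +3 fires, +2 burnt (F count now 3)
Step 3: +1 fires, +3 burnt (F count now 1)
Step 4: +1 fires, +1 burnt (F count now 1)
Step 5: +1 fires, +1 burnt (F count now 1)
Step 6: +2 fires, +1 burnt (F count now 2)
Step 7: +2 fires, +2 burnt (F count now 2)
Step 8: +2 fires, +2 burnt (F count now 2)
Step 9: +1 fires, +2 burnt (F count now 1)
Step 10: +1 fires, +1 burnt (F count now 1)
Step 11: +0 fires, +1 burnt (F count now 0)
Fire out after step 11
Initially T: 17, now '.': 24
Total burnt (originally-T cells now '.'): 16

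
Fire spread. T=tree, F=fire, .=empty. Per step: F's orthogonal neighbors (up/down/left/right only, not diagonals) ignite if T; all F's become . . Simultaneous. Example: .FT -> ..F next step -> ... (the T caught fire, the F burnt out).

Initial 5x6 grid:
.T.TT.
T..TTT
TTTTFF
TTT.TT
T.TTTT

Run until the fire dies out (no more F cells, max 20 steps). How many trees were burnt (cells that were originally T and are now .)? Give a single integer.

Answer: 20

Derivation:
Step 1: +5 fires, +2 burnt (F count now 5)
Step 2: +5 fires, +5 burnt (F count now 5)
Step 3: +4 fires, +5 burnt (F count now 4)
Step 4: +3 fires, +4 burnt (F count now 3)
Step 5: +2 fires, +3 burnt (F count now 2)
Step 6: +1 fires, +2 burnt (F count now 1)
Step 7: +0 fires, +1 burnt (F count now 0)
Fire out after step 7
Initially T: 21, now '.': 29
Total burnt (originally-T cells now '.'): 20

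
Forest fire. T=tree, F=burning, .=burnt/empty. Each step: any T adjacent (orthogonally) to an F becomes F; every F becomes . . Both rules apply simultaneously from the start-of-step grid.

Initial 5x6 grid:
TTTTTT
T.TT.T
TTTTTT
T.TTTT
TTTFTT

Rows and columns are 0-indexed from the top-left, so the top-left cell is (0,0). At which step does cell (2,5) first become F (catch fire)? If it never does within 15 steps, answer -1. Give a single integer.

Step 1: cell (2,5)='T' (+3 fires, +1 burnt)
Step 2: cell (2,5)='T' (+5 fires, +3 burnt)
Step 3: cell (2,5)='T' (+5 fires, +5 burnt)
Step 4: cell (2,5)='F' (+5 fires, +5 burnt)
  -> target ignites at step 4
Step 5: cell (2,5)='.' (+4 fires, +5 burnt)
Step 6: cell (2,5)='.' (+3 fires, +4 burnt)
Step 7: cell (2,5)='.' (+1 fires, +3 burnt)
Step 8: cell (2,5)='.' (+0 fires, +1 burnt)
  fire out at step 8

4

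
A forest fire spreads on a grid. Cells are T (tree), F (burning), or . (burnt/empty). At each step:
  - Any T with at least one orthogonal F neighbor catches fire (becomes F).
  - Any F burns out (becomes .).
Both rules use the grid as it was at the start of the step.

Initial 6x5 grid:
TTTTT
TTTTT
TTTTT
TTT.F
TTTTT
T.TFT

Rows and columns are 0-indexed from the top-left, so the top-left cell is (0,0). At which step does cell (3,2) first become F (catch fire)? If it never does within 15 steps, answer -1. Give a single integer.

Step 1: cell (3,2)='T' (+5 fires, +2 burnt)
Step 2: cell (3,2)='T' (+3 fires, +5 burnt)
Step 3: cell (3,2)='F' (+5 fires, +3 burnt)
  -> target ignites at step 3
Step 4: cell (3,2)='.' (+5 fires, +5 burnt)
Step 5: cell (3,2)='.' (+5 fires, +5 burnt)
Step 6: cell (3,2)='.' (+2 fires, +5 burnt)
Step 7: cell (3,2)='.' (+1 fires, +2 burnt)
Step 8: cell (3,2)='.' (+0 fires, +1 burnt)
  fire out at step 8

3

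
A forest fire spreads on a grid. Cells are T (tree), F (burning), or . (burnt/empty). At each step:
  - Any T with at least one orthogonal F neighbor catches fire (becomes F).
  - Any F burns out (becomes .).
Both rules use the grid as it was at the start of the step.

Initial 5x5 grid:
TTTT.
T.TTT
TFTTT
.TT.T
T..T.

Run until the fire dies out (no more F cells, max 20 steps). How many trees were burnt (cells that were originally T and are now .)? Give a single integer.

Answer: 15

Derivation:
Step 1: +3 fires, +1 burnt (F count now 3)
Step 2: +4 fires, +3 burnt (F count now 4)
Step 3: +4 fires, +4 burnt (F count now 4)
Step 4: +4 fires, +4 burnt (F count now 4)
Step 5: +0 fires, +4 burnt (F count now 0)
Fire out after step 5
Initially T: 17, now '.': 23
Total burnt (originally-T cells now '.'): 15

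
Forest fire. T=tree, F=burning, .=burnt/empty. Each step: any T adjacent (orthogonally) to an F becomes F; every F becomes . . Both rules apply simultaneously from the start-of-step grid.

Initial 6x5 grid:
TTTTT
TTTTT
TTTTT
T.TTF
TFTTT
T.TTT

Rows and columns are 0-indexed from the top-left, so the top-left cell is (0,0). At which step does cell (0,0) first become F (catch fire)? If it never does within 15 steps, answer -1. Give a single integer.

Step 1: cell (0,0)='T' (+5 fires, +2 burnt)
Step 2: cell (0,0)='T' (+8 fires, +5 burnt)
Step 3: cell (0,0)='T' (+5 fires, +8 burnt)
Step 4: cell (0,0)='T' (+4 fires, +5 burnt)
Step 5: cell (0,0)='F' (+3 fires, +4 burnt)
  -> target ignites at step 5
Step 6: cell (0,0)='.' (+1 fires, +3 burnt)
Step 7: cell (0,0)='.' (+0 fires, +1 burnt)
  fire out at step 7

5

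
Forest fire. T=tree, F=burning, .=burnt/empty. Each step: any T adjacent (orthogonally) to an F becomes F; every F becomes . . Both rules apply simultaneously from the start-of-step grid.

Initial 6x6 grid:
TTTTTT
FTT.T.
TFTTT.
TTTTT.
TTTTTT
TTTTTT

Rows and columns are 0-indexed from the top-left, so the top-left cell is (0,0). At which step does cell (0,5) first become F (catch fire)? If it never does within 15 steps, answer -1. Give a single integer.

Step 1: cell (0,5)='T' (+5 fires, +2 burnt)
Step 2: cell (0,5)='T' (+6 fires, +5 burnt)
Step 3: cell (0,5)='T' (+6 fires, +6 burnt)
Step 4: cell (0,5)='T' (+6 fires, +6 burnt)
Step 5: cell (0,5)='T' (+3 fires, +6 burnt)
Step 6: cell (0,5)='F' (+3 fires, +3 burnt)
  -> target ignites at step 6
Step 7: cell (0,5)='.' (+1 fires, +3 burnt)
Step 8: cell (0,5)='.' (+0 fires, +1 burnt)
  fire out at step 8

6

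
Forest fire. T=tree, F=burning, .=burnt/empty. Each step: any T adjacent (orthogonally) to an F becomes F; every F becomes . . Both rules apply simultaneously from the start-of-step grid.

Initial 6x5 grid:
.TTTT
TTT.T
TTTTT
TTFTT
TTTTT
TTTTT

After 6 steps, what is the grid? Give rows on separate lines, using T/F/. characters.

Step 1: 4 trees catch fire, 1 burn out
  .TTTT
  TTT.T
  TTFTT
  TF.FT
  TTFTT
  TTTTT
Step 2: 8 trees catch fire, 4 burn out
  .TTTT
  TTF.T
  TF.FT
  F...F
  TF.FT
  TTFTT
Step 3: 8 trees catch fire, 8 burn out
  .TFTT
  TF..T
  F...F
  .....
  F...F
  TF.FT
Step 4: 6 trees catch fire, 8 burn out
  .F.FT
  F...F
  .....
  .....
  .....
  F...F
Step 5: 1 trees catch fire, 6 burn out
  ....F
  .....
  .....
  .....
  .....
  .....
Step 6: 0 trees catch fire, 1 burn out
  .....
  .....
  .....
  .....
  .....
  .....

.....
.....
.....
.....
.....
.....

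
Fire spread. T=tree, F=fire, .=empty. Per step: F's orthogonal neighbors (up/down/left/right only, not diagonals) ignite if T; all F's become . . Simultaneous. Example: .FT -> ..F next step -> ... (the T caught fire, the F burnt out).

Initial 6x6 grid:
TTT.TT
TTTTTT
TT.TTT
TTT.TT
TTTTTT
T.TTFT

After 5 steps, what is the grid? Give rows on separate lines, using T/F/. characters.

Step 1: 3 trees catch fire, 1 burn out
  TTT.TT
  TTTTTT
  TT.TTT
  TTT.TT
  TTTTFT
  T.TF.F
Step 2: 4 trees catch fire, 3 burn out
  TTT.TT
  TTTTTT
  TT.TTT
  TTT.FT
  TTTF.F
  T.F...
Step 3: 3 trees catch fire, 4 burn out
  TTT.TT
  TTTTTT
  TT.TFT
  TTT..F
  TTF...
  T.....
Step 4: 5 trees catch fire, 3 burn out
  TTT.TT
  TTTTFT
  TT.F.F
  TTF...
  TF....
  T.....
Step 5: 5 trees catch fire, 5 burn out
  TTT.FT
  TTTF.F
  TT....
  TF....
  F.....
  T.....

TTT.FT
TTTF.F
TT....
TF....
F.....
T.....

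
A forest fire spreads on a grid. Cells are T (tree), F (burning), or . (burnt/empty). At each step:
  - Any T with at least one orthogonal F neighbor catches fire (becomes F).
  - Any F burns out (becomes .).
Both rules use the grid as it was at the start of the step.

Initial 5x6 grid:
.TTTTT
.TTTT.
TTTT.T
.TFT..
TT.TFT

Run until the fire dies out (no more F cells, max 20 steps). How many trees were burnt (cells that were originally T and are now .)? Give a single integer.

Step 1: +5 fires, +2 burnt (F count now 5)
Step 2: +4 fires, +5 burnt (F count now 4)
Step 3: +5 fires, +4 burnt (F count now 5)
Step 4: +3 fires, +5 burnt (F count now 3)
Step 5: +1 fires, +3 burnt (F count now 1)
Step 6: +1 fires, +1 burnt (F count now 1)
Step 7: +0 fires, +1 burnt (F count now 0)
Fire out after step 7
Initially T: 20, now '.': 29
Total burnt (originally-T cells now '.'): 19

Answer: 19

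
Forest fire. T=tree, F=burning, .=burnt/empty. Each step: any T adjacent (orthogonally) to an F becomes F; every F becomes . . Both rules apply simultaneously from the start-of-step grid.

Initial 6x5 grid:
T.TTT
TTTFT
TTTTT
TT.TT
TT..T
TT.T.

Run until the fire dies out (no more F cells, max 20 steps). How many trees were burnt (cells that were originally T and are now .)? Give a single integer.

Step 1: +4 fires, +1 burnt (F count now 4)
Step 2: +6 fires, +4 burnt (F count now 6)
Step 3: +3 fires, +6 burnt (F count now 3)
Step 4: +4 fires, +3 burnt (F count now 4)
Step 5: +2 fires, +4 burnt (F count now 2)
Step 6: +2 fires, +2 burnt (F count now 2)
Step 7: +1 fires, +2 burnt (F count now 1)
Step 8: +0 fires, +1 burnt (F count now 0)
Fire out after step 8
Initially T: 23, now '.': 29
Total burnt (originally-T cells now '.'): 22

Answer: 22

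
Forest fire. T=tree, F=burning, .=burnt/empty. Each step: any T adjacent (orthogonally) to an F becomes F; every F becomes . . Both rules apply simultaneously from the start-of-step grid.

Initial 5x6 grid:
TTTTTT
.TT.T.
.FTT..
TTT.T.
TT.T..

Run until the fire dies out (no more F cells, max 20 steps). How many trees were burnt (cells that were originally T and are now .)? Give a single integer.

Answer: 16

Derivation:
Step 1: +3 fires, +1 burnt (F count now 3)
Step 2: +6 fires, +3 burnt (F count now 6)
Step 3: +3 fires, +6 burnt (F count now 3)
Step 4: +1 fires, +3 burnt (F count now 1)
Step 5: +1 fires, +1 burnt (F count now 1)
Step 6: +2 fires, +1 burnt (F count now 2)
Step 7: +0 fires, +2 burnt (F count now 0)
Fire out after step 7
Initially T: 18, now '.': 28
Total burnt (originally-T cells now '.'): 16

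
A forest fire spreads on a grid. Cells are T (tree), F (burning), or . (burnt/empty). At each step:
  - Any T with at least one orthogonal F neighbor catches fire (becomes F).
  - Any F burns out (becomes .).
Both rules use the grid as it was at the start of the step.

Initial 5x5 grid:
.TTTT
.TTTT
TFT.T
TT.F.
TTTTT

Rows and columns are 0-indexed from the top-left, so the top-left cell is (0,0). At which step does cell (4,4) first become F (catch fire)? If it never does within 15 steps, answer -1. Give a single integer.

Step 1: cell (4,4)='T' (+5 fires, +2 burnt)
Step 2: cell (4,4)='F' (+6 fires, +5 burnt)
  -> target ignites at step 2
Step 3: cell (4,4)='.' (+3 fires, +6 burnt)
Step 4: cell (4,4)='.' (+2 fires, +3 burnt)
Step 5: cell (4,4)='.' (+2 fires, +2 burnt)
Step 6: cell (4,4)='.' (+0 fires, +2 burnt)
  fire out at step 6

2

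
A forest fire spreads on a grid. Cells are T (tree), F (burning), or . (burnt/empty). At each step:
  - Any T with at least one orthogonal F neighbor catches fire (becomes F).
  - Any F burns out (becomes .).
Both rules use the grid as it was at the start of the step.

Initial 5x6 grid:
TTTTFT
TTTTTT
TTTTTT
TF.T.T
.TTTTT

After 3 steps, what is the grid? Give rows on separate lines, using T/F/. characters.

Step 1: 6 trees catch fire, 2 burn out
  TTTF.F
  TTTTFT
  TFTTTT
  F..T.T
  .FTTTT
Step 2: 8 trees catch fire, 6 burn out
  TTF...
  TFTF.F
  F.FTFT
  ...T.T
  ..FTTT
Step 3: 6 trees catch fire, 8 burn out
  TF....
  F.F...
  ...F.F
  ...T.T
  ...FTT

TF....
F.F...
...F.F
...T.T
...FTT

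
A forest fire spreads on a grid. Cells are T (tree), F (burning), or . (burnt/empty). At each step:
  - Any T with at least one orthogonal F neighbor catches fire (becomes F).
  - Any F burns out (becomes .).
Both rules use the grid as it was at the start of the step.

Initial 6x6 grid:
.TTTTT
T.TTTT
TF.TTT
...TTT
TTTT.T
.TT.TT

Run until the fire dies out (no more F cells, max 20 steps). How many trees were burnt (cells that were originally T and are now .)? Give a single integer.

Step 1: +1 fires, +1 burnt (F count now 1)
Step 2: +1 fires, +1 burnt (F count now 1)
Step 3: +0 fires, +1 burnt (F count now 0)
Fire out after step 3
Initially T: 26, now '.': 12
Total burnt (originally-T cells now '.'): 2

Answer: 2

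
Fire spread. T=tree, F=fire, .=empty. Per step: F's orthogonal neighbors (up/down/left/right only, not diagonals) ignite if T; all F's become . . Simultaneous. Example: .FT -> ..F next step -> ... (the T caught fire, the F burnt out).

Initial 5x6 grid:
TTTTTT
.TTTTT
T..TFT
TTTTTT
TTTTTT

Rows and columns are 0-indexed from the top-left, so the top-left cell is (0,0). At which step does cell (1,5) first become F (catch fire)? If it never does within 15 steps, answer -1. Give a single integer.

Step 1: cell (1,5)='T' (+4 fires, +1 burnt)
Step 2: cell (1,5)='F' (+6 fires, +4 burnt)
  -> target ignites at step 2
Step 3: cell (1,5)='.' (+6 fires, +6 burnt)
Step 4: cell (1,5)='.' (+4 fires, +6 burnt)
Step 5: cell (1,5)='.' (+3 fires, +4 burnt)
Step 6: cell (1,5)='.' (+3 fires, +3 burnt)
Step 7: cell (1,5)='.' (+0 fires, +3 burnt)
  fire out at step 7

2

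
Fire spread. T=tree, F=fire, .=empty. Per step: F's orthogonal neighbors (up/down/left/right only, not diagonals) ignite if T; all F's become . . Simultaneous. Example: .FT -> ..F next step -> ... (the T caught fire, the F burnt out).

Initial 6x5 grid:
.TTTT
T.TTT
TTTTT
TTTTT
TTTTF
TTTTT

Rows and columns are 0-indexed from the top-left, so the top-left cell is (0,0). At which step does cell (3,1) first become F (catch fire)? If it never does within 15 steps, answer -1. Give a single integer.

Step 1: cell (3,1)='T' (+3 fires, +1 burnt)
Step 2: cell (3,1)='T' (+4 fires, +3 burnt)
Step 3: cell (3,1)='T' (+5 fires, +4 burnt)
Step 4: cell (3,1)='F' (+6 fires, +5 burnt)
  -> target ignites at step 4
Step 5: cell (3,1)='.' (+5 fires, +6 burnt)
Step 6: cell (3,1)='.' (+2 fires, +5 burnt)
Step 7: cell (3,1)='.' (+2 fires, +2 burnt)
Step 8: cell (3,1)='.' (+0 fires, +2 burnt)
  fire out at step 8

4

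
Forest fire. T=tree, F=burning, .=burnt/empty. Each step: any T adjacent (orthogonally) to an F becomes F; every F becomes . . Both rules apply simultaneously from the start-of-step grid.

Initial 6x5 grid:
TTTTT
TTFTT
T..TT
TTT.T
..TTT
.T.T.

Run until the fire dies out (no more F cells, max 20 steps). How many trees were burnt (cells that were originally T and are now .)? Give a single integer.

Step 1: +3 fires, +1 burnt (F count now 3)
Step 2: +5 fires, +3 burnt (F count now 5)
Step 3: +4 fires, +5 burnt (F count now 4)
Step 4: +2 fires, +4 burnt (F count now 2)
Step 5: +2 fires, +2 burnt (F count now 2)
Step 6: +2 fires, +2 burnt (F count now 2)
Step 7: +2 fires, +2 burnt (F count now 2)
Step 8: +0 fires, +2 burnt (F count now 0)
Fire out after step 8
Initially T: 21, now '.': 29
Total burnt (originally-T cells now '.'): 20

Answer: 20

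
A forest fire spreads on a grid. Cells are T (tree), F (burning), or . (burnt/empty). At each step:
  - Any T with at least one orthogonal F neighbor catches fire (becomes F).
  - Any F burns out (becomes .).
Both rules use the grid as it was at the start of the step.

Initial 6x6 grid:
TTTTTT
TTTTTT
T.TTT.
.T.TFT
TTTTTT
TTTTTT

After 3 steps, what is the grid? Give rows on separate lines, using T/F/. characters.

Step 1: 4 trees catch fire, 1 burn out
  TTTTTT
  TTTTTT
  T.TTF.
  .T.F.F
  TTTTFT
  TTTTTT
Step 2: 5 trees catch fire, 4 burn out
  TTTTTT
  TTTTFT
  T.TF..
  .T....
  TTTF.F
  TTTTFT
Step 3: 7 trees catch fire, 5 burn out
  TTTTFT
  TTTF.F
  T.F...
  .T....
  TTF...
  TTTF.F

TTTTFT
TTTF.F
T.F...
.T....
TTF...
TTTF.F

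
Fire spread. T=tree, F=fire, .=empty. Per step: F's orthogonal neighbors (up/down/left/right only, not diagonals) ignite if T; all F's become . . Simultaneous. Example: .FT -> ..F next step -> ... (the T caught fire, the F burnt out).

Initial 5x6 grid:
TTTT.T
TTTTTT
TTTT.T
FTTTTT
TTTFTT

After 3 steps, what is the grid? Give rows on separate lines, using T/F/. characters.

Step 1: 6 trees catch fire, 2 burn out
  TTTT.T
  TTTTTT
  FTTT.T
  .FTFTT
  FTF.FT
Step 2: 7 trees catch fire, 6 burn out
  TTTT.T
  FTTTTT
  .FTF.T
  ..F.FT
  .F...F
Step 3: 5 trees catch fire, 7 burn out
  FTTT.T
  .FTFTT
  ..F..T
  .....F
  ......

FTTT.T
.FTFTT
..F..T
.....F
......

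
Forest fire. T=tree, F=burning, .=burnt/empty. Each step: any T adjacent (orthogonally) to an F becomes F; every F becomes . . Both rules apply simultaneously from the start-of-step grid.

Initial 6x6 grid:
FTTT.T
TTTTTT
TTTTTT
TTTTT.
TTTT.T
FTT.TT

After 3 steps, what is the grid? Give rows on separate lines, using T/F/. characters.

Step 1: 4 trees catch fire, 2 burn out
  .FTT.T
  FTTTTT
  TTTTTT
  TTTTT.
  FTTT.T
  .FT.TT
Step 2: 6 trees catch fire, 4 burn out
  ..FT.T
  .FTTTT
  FTTTTT
  FTTTT.
  .FTT.T
  ..F.TT
Step 3: 5 trees catch fire, 6 burn out
  ...F.T
  ..FTTT
  .FTTTT
  .FTTT.
  ..FT.T
  ....TT

...F.T
..FTTT
.FTTTT
.FTTT.
..FT.T
....TT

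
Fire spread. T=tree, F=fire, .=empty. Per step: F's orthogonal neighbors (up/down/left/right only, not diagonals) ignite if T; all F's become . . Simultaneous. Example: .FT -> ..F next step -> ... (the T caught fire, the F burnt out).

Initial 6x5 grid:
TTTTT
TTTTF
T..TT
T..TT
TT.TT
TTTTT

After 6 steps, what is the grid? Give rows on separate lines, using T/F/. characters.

Step 1: 3 trees catch fire, 1 burn out
  TTTTF
  TTTF.
  T..TF
  T..TT
  TT.TT
  TTTTT
Step 2: 4 trees catch fire, 3 burn out
  TTTF.
  TTF..
  T..F.
  T..TF
  TT.TT
  TTTTT
Step 3: 4 trees catch fire, 4 burn out
  TTF..
  TF...
  T....
  T..F.
  TT.TF
  TTTTT
Step 4: 4 trees catch fire, 4 burn out
  TF...
  F....
  T....
  T....
  TT.F.
  TTTTF
Step 5: 3 trees catch fire, 4 burn out
  F....
  .....
  F....
  T....
  TT...
  TTTF.
Step 6: 2 trees catch fire, 3 burn out
  .....
  .....
  .....
  F....
  TT...
  TTF..

.....
.....
.....
F....
TT...
TTF..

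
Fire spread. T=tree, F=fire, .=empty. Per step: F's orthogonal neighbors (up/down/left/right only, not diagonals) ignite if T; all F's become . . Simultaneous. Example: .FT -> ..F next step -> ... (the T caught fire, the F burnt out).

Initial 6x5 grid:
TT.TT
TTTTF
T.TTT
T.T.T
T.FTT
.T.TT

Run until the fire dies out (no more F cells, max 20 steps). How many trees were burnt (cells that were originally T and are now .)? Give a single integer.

Step 1: +5 fires, +2 burnt (F count now 5)
Step 2: +7 fires, +5 burnt (F count now 7)
Step 3: +2 fires, +7 burnt (F count now 2)
Step 4: +2 fires, +2 burnt (F count now 2)
Step 5: +2 fires, +2 burnt (F count now 2)
Step 6: +1 fires, +2 burnt (F count now 1)
Step 7: +1 fires, +1 burnt (F count now 1)
Step 8: +0 fires, +1 burnt (F count now 0)
Fire out after step 8
Initially T: 21, now '.': 29
Total burnt (originally-T cells now '.'): 20

Answer: 20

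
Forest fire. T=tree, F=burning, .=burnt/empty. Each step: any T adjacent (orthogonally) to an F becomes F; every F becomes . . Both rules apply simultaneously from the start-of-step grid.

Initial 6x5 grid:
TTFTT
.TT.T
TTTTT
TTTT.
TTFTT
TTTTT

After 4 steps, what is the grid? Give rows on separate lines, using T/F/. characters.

Step 1: 7 trees catch fire, 2 burn out
  TF.FT
  .TF.T
  TTTTT
  TTFT.
  TF.FT
  TTFTT
Step 2: 10 trees catch fire, 7 burn out
  F...F
  .F..T
  TTFTT
  TF.F.
  F...F
  TF.FT
Step 3: 6 trees catch fire, 10 burn out
  .....
  ....F
  TF.FT
  F....
  .....
  F...F
Step 4: 2 trees catch fire, 6 burn out
  .....
  .....
  F...F
  .....
  .....
  .....

.....
.....
F...F
.....
.....
.....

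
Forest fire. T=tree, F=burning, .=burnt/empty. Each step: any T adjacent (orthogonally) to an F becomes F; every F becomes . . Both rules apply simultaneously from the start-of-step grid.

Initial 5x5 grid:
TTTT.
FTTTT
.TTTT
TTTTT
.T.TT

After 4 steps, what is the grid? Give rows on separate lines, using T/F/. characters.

Step 1: 2 trees catch fire, 1 burn out
  FTTT.
  .FTTT
  .TTTT
  TTTTT
  .T.TT
Step 2: 3 trees catch fire, 2 burn out
  .FTT.
  ..FTT
  .FTTT
  TTTTT
  .T.TT
Step 3: 4 trees catch fire, 3 burn out
  ..FT.
  ...FT
  ..FTT
  TFTTT
  .T.TT
Step 4: 6 trees catch fire, 4 burn out
  ...F.
  ....F
  ...FT
  F.FTT
  .F.TT

...F.
....F
...FT
F.FTT
.F.TT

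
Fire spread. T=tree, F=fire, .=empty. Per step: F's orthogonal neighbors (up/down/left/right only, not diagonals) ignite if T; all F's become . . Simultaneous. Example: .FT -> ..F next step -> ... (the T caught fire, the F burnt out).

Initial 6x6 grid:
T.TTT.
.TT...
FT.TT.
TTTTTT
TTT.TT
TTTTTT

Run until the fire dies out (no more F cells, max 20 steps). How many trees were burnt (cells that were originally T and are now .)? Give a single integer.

Step 1: +2 fires, +1 burnt (F count now 2)
Step 2: +3 fires, +2 burnt (F count now 3)
Step 3: +4 fires, +3 burnt (F count now 4)
Step 4: +4 fires, +4 burnt (F count now 4)
Step 5: +4 fires, +4 burnt (F count now 4)
Step 6: +5 fires, +4 burnt (F count now 5)
Step 7: +2 fires, +5 burnt (F count now 2)
Step 8: +1 fires, +2 burnt (F count now 1)
Step 9: +0 fires, +1 burnt (F count now 0)
Fire out after step 9
Initially T: 26, now '.': 35
Total burnt (originally-T cells now '.'): 25

Answer: 25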